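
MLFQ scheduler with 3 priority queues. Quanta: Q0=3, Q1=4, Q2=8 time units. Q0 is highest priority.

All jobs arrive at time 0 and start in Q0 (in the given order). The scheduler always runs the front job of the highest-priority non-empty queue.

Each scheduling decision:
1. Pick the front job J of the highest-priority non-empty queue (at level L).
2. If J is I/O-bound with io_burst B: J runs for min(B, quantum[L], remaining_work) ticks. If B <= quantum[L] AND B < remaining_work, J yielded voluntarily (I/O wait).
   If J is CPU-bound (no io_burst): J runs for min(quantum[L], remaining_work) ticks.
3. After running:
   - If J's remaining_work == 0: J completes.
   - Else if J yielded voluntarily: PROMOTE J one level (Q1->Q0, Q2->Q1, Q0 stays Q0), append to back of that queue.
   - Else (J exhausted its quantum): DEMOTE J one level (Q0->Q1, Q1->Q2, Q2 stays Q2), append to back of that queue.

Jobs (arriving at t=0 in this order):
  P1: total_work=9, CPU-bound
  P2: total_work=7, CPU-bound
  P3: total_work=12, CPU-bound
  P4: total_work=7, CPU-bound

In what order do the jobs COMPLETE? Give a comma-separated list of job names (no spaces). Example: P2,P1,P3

Answer: P2,P4,P1,P3

Derivation:
t=0-3: P1@Q0 runs 3, rem=6, quantum used, demote→Q1. Q0=[P2,P3,P4] Q1=[P1] Q2=[]
t=3-6: P2@Q0 runs 3, rem=4, quantum used, demote→Q1. Q0=[P3,P4] Q1=[P1,P2] Q2=[]
t=6-9: P3@Q0 runs 3, rem=9, quantum used, demote→Q1. Q0=[P4] Q1=[P1,P2,P3] Q2=[]
t=9-12: P4@Q0 runs 3, rem=4, quantum used, demote→Q1. Q0=[] Q1=[P1,P2,P3,P4] Q2=[]
t=12-16: P1@Q1 runs 4, rem=2, quantum used, demote→Q2. Q0=[] Q1=[P2,P3,P4] Q2=[P1]
t=16-20: P2@Q1 runs 4, rem=0, completes. Q0=[] Q1=[P3,P4] Q2=[P1]
t=20-24: P3@Q1 runs 4, rem=5, quantum used, demote→Q2. Q0=[] Q1=[P4] Q2=[P1,P3]
t=24-28: P4@Q1 runs 4, rem=0, completes. Q0=[] Q1=[] Q2=[P1,P3]
t=28-30: P1@Q2 runs 2, rem=0, completes. Q0=[] Q1=[] Q2=[P3]
t=30-35: P3@Q2 runs 5, rem=0, completes. Q0=[] Q1=[] Q2=[]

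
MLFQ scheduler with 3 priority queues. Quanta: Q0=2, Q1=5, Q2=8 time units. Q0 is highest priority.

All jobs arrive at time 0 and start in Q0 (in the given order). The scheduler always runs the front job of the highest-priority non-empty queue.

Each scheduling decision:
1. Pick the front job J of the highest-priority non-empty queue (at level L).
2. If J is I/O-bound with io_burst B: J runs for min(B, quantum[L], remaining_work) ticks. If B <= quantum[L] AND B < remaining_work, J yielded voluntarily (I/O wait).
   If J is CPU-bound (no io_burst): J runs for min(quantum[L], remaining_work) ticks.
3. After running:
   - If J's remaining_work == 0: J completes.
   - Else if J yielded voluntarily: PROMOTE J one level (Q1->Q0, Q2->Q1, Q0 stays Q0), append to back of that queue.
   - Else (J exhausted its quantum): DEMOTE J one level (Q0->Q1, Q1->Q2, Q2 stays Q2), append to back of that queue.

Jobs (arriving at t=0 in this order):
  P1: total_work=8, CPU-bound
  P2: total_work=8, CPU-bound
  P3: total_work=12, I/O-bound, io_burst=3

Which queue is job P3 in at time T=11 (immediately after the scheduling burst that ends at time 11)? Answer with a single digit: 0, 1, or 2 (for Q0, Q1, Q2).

t=0-2: P1@Q0 runs 2, rem=6, quantum used, demote→Q1. Q0=[P2,P3] Q1=[P1] Q2=[]
t=2-4: P2@Q0 runs 2, rem=6, quantum used, demote→Q1. Q0=[P3] Q1=[P1,P2] Q2=[]
t=4-6: P3@Q0 runs 2, rem=10, quantum used, demote→Q1. Q0=[] Q1=[P1,P2,P3] Q2=[]
t=6-11: P1@Q1 runs 5, rem=1, quantum used, demote→Q2. Q0=[] Q1=[P2,P3] Q2=[P1]
t=11-16: P2@Q1 runs 5, rem=1, quantum used, demote→Q2. Q0=[] Q1=[P3] Q2=[P1,P2]
t=16-19: P3@Q1 runs 3, rem=7, I/O yield, promote→Q0. Q0=[P3] Q1=[] Q2=[P1,P2]
t=19-21: P3@Q0 runs 2, rem=5, quantum used, demote→Q1. Q0=[] Q1=[P3] Q2=[P1,P2]
t=21-24: P3@Q1 runs 3, rem=2, I/O yield, promote→Q0. Q0=[P3] Q1=[] Q2=[P1,P2]
t=24-26: P3@Q0 runs 2, rem=0, completes. Q0=[] Q1=[] Q2=[P1,P2]
t=26-27: P1@Q2 runs 1, rem=0, completes. Q0=[] Q1=[] Q2=[P2]
t=27-28: P2@Q2 runs 1, rem=0, completes. Q0=[] Q1=[] Q2=[]

Answer: 1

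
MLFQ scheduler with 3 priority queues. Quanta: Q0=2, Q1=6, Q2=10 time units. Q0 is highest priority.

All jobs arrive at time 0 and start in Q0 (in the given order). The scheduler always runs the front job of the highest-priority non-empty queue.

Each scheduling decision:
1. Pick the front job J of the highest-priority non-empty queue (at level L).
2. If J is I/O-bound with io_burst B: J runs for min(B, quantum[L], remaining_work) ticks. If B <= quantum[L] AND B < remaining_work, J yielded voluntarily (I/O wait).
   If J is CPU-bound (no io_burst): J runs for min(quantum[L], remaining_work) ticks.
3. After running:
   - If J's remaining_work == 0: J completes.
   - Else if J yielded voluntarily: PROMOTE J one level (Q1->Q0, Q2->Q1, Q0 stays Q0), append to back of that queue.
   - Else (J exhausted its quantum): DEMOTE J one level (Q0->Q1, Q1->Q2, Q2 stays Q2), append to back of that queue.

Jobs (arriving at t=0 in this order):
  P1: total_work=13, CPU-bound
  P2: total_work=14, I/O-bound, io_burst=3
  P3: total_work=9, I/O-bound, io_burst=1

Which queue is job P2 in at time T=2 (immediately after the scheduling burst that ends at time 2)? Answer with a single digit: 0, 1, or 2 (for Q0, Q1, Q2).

t=0-2: P1@Q0 runs 2, rem=11, quantum used, demote→Q1. Q0=[P2,P3] Q1=[P1] Q2=[]
t=2-4: P2@Q0 runs 2, rem=12, quantum used, demote→Q1. Q0=[P3] Q1=[P1,P2] Q2=[]
t=4-5: P3@Q0 runs 1, rem=8, I/O yield, promote→Q0. Q0=[P3] Q1=[P1,P2] Q2=[]
t=5-6: P3@Q0 runs 1, rem=7, I/O yield, promote→Q0. Q0=[P3] Q1=[P1,P2] Q2=[]
t=6-7: P3@Q0 runs 1, rem=6, I/O yield, promote→Q0. Q0=[P3] Q1=[P1,P2] Q2=[]
t=7-8: P3@Q0 runs 1, rem=5, I/O yield, promote→Q0. Q0=[P3] Q1=[P1,P2] Q2=[]
t=8-9: P3@Q0 runs 1, rem=4, I/O yield, promote→Q0. Q0=[P3] Q1=[P1,P2] Q2=[]
t=9-10: P3@Q0 runs 1, rem=3, I/O yield, promote→Q0. Q0=[P3] Q1=[P1,P2] Q2=[]
t=10-11: P3@Q0 runs 1, rem=2, I/O yield, promote→Q0. Q0=[P3] Q1=[P1,P2] Q2=[]
t=11-12: P3@Q0 runs 1, rem=1, I/O yield, promote→Q0. Q0=[P3] Q1=[P1,P2] Q2=[]
t=12-13: P3@Q0 runs 1, rem=0, completes. Q0=[] Q1=[P1,P2] Q2=[]
t=13-19: P1@Q1 runs 6, rem=5, quantum used, demote→Q2. Q0=[] Q1=[P2] Q2=[P1]
t=19-22: P2@Q1 runs 3, rem=9, I/O yield, promote→Q0. Q0=[P2] Q1=[] Q2=[P1]
t=22-24: P2@Q0 runs 2, rem=7, quantum used, demote→Q1. Q0=[] Q1=[P2] Q2=[P1]
t=24-27: P2@Q1 runs 3, rem=4, I/O yield, promote→Q0. Q0=[P2] Q1=[] Q2=[P1]
t=27-29: P2@Q0 runs 2, rem=2, quantum used, demote→Q1. Q0=[] Q1=[P2] Q2=[P1]
t=29-31: P2@Q1 runs 2, rem=0, completes. Q0=[] Q1=[] Q2=[P1]
t=31-36: P1@Q2 runs 5, rem=0, completes. Q0=[] Q1=[] Q2=[]

Answer: 0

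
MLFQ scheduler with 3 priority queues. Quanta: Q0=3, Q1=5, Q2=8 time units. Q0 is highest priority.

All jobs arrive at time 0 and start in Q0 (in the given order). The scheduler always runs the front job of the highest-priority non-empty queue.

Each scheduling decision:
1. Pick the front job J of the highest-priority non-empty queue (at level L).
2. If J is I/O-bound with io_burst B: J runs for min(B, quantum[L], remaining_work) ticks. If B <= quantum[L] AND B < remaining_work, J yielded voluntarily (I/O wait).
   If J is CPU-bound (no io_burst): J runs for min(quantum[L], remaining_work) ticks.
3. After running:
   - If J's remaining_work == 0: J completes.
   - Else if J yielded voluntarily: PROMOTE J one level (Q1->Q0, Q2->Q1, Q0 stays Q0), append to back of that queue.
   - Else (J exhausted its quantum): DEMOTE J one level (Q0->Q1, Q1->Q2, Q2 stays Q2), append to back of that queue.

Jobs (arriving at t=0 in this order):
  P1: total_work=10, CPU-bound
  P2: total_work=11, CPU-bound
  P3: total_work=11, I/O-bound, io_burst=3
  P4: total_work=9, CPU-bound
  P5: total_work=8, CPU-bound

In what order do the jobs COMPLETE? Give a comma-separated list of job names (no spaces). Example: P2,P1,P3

t=0-3: P1@Q0 runs 3, rem=7, quantum used, demote→Q1. Q0=[P2,P3,P4,P5] Q1=[P1] Q2=[]
t=3-6: P2@Q0 runs 3, rem=8, quantum used, demote→Q1. Q0=[P3,P4,P5] Q1=[P1,P2] Q2=[]
t=6-9: P3@Q0 runs 3, rem=8, I/O yield, promote→Q0. Q0=[P4,P5,P3] Q1=[P1,P2] Q2=[]
t=9-12: P4@Q0 runs 3, rem=6, quantum used, demote→Q1. Q0=[P5,P3] Q1=[P1,P2,P4] Q2=[]
t=12-15: P5@Q0 runs 3, rem=5, quantum used, demote→Q1. Q0=[P3] Q1=[P1,P2,P4,P5] Q2=[]
t=15-18: P3@Q0 runs 3, rem=5, I/O yield, promote→Q0. Q0=[P3] Q1=[P1,P2,P4,P5] Q2=[]
t=18-21: P3@Q0 runs 3, rem=2, I/O yield, promote→Q0. Q0=[P3] Q1=[P1,P2,P4,P5] Q2=[]
t=21-23: P3@Q0 runs 2, rem=0, completes. Q0=[] Q1=[P1,P2,P4,P5] Q2=[]
t=23-28: P1@Q1 runs 5, rem=2, quantum used, demote→Q2. Q0=[] Q1=[P2,P4,P5] Q2=[P1]
t=28-33: P2@Q1 runs 5, rem=3, quantum used, demote→Q2. Q0=[] Q1=[P4,P5] Q2=[P1,P2]
t=33-38: P4@Q1 runs 5, rem=1, quantum used, demote→Q2. Q0=[] Q1=[P5] Q2=[P1,P2,P4]
t=38-43: P5@Q1 runs 5, rem=0, completes. Q0=[] Q1=[] Q2=[P1,P2,P4]
t=43-45: P1@Q2 runs 2, rem=0, completes. Q0=[] Q1=[] Q2=[P2,P4]
t=45-48: P2@Q2 runs 3, rem=0, completes. Q0=[] Q1=[] Q2=[P4]
t=48-49: P4@Q2 runs 1, rem=0, completes. Q0=[] Q1=[] Q2=[]

Answer: P3,P5,P1,P2,P4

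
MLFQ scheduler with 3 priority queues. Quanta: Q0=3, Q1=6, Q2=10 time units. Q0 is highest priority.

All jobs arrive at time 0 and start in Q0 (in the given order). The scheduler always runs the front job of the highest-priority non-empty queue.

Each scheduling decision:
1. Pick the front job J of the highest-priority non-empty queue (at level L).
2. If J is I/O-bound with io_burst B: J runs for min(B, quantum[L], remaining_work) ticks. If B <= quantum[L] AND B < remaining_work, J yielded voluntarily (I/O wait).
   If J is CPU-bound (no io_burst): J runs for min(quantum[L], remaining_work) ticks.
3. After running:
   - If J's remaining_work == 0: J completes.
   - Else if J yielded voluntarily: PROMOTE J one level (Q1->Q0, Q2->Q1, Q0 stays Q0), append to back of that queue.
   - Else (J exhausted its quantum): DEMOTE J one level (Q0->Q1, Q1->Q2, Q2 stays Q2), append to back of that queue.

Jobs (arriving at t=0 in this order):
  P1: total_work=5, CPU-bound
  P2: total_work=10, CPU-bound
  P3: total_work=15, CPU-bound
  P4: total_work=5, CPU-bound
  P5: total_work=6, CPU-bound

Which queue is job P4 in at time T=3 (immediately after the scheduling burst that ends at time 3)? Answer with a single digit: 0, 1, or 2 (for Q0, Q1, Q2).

Answer: 0

Derivation:
t=0-3: P1@Q0 runs 3, rem=2, quantum used, demote→Q1. Q0=[P2,P3,P4,P5] Q1=[P1] Q2=[]
t=3-6: P2@Q0 runs 3, rem=7, quantum used, demote→Q1. Q0=[P3,P4,P5] Q1=[P1,P2] Q2=[]
t=6-9: P3@Q0 runs 3, rem=12, quantum used, demote→Q1. Q0=[P4,P5] Q1=[P1,P2,P3] Q2=[]
t=9-12: P4@Q0 runs 3, rem=2, quantum used, demote→Q1. Q0=[P5] Q1=[P1,P2,P3,P4] Q2=[]
t=12-15: P5@Q0 runs 3, rem=3, quantum used, demote→Q1. Q0=[] Q1=[P1,P2,P3,P4,P5] Q2=[]
t=15-17: P1@Q1 runs 2, rem=0, completes. Q0=[] Q1=[P2,P3,P4,P5] Q2=[]
t=17-23: P2@Q1 runs 6, rem=1, quantum used, demote→Q2. Q0=[] Q1=[P3,P4,P5] Q2=[P2]
t=23-29: P3@Q1 runs 6, rem=6, quantum used, demote→Q2. Q0=[] Q1=[P4,P5] Q2=[P2,P3]
t=29-31: P4@Q1 runs 2, rem=0, completes. Q0=[] Q1=[P5] Q2=[P2,P3]
t=31-34: P5@Q1 runs 3, rem=0, completes. Q0=[] Q1=[] Q2=[P2,P3]
t=34-35: P2@Q2 runs 1, rem=0, completes. Q0=[] Q1=[] Q2=[P3]
t=35-41: P3@Q2 runs 6, rem=0, completes. Q0=[] Q1=[] Q2=[]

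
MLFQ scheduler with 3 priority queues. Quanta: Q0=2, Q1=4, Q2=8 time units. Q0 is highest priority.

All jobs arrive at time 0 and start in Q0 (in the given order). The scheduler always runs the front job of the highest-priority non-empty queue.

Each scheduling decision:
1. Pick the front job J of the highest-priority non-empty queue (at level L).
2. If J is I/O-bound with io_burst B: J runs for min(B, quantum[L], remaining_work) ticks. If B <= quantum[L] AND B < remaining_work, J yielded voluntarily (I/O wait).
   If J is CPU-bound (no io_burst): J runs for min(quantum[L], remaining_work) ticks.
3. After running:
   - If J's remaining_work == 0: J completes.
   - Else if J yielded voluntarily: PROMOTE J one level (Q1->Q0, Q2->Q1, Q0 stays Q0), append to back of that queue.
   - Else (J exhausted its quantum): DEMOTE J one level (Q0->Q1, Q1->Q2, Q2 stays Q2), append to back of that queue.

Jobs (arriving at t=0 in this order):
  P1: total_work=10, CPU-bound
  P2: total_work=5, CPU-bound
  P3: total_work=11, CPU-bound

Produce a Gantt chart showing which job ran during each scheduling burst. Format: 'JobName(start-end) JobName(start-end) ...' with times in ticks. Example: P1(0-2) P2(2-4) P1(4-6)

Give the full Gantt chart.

Answer: P1(0-2) P2(2-4) P3(4-6) P1(6-10) P2(10-13) P3(13-17) P1(17-21) P3(21-26)

Derivation:
t=0-2: P1@Q0 runs 2, rem=8, quantum used, demote→Q1. Q0=[P2,P3] Q1=[P1] Q2=[]
t=2-4: P2@Q0 runs 2, rem=3, quantum used, demote→Q1. Q0=[P3] Q1=[P1,P2] Q2=[]
t=4-6: P3@Q0 runs 2, rem=9, quantum used, demote→Q1. Q0=[] Q1=[P1,P2,P3] Q2=[]
t=6-10: P1@Q1 runs 4, rem=4, quantum used, demote→Q2. Q0=[] Q1=[P2,P3] Q2=[P1]
t=10-13: P2@Q1 runs 3, rem=0, completes. Q0=[] Q1=[P3] Q2=[P1]
t=13-17: P3@Q1 runs 4, rem=5, quantum used, demote→Q2. Q0=[] Q1=[] Q2=[P1,P3]
t=17-21: P1@Q2 runs 4, rem=0, completes. Q0=[] Q1=[] Q2=[P3]
t=21-26: P3@Q2 runs 5, rem=0, completes. Q0=[] Q1=[] Q2=[]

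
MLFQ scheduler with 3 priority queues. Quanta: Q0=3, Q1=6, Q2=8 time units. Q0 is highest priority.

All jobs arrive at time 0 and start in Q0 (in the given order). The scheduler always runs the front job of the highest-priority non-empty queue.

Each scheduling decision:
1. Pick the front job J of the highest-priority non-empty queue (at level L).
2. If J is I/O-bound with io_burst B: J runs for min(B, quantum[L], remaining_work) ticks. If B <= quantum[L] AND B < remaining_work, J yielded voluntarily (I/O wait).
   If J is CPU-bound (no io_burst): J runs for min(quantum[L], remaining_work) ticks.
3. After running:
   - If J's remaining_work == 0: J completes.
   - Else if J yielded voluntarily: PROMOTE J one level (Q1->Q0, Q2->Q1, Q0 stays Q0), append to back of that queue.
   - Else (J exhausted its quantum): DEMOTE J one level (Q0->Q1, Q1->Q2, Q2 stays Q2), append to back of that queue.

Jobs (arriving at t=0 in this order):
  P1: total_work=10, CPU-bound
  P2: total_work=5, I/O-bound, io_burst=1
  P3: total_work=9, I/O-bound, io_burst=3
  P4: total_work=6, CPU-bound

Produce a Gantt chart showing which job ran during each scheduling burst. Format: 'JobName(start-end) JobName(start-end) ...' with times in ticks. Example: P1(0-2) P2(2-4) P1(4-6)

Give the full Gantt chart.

Answer: P1(0-3) P2(3-4) P3(4-7) P4(7-10) P2(10-11) P3(11-14) P2(14-15) P3(15-18) P2(18-19) P2(19-20) P1(20-26) P4(26-29) P1(29-30)

Derivation:
t=0-3: P1@Q0 runs 3, rem=7, quantum used, demote→Q1. Q0=[P2,P3,P4] Q1=[P1] Q2=[]
t=3-4: P2@Q0 runs 1, rem=4, I/O yield, promote→Q0. Q0=[P3,P4,P2] Q1=[P1] Q2=[]
t=4-7: P3@Q0 runs 3, rem=6, I/O yield, promote→Q0. Q0=[P4,P2,P3] Q1=[P1] Q2=[]
t=7-10: P4@Q0 runs 3, rem=3, quantum used, demote→Q1. Q0=[P2,P3] Q1=[P1,P4] Q2=[]
t=10-11: P2@Q0 runs 1, rem=3, I/O yield, promote→Q0. Q0=[P3,P2] Q1=[P1,P4] Q2=[]
t=11-14: P3@Q0 runs 3, rem=3, I/O yield, promote→Q0. Q0=[P2,P3] Q1=[P1,P4] Q2=[]
t=14-15: P2@Q0 runs 1, rem=2, I/O yield, promote→Q0. Q0=[P3,P2] Q1=[P1,P4] Q2=[]
t=15-18: P3@Q0 runs 3, rem=0, completes. Q0=[P2] Q1=[P1,P4] Q2=[]
t=18-19: P2@Q0 runs 1, rem=1, I/O yield, promote→Q0. Q0=[P2] Q1=[P1,P4] Q2=[]
t=19-20: P2@Q0 runs 1, rem=0, completes. Q0=[] Q1=[P1,P4] Q2=[]
t=20-26: P1@Q1 runs 6, rem=1, quantum used, demote→Q2. Q0=[] Q1=[P4] Q2=[P1]
t=26-29: P4@Q1 runs 3, rem=0, completes. Q0=[] Q1=[] Q2=[P1]
t=29-30: P1@Q2 runs 1, rem=0, completes. Q0=[] Q1=[] Q2=[]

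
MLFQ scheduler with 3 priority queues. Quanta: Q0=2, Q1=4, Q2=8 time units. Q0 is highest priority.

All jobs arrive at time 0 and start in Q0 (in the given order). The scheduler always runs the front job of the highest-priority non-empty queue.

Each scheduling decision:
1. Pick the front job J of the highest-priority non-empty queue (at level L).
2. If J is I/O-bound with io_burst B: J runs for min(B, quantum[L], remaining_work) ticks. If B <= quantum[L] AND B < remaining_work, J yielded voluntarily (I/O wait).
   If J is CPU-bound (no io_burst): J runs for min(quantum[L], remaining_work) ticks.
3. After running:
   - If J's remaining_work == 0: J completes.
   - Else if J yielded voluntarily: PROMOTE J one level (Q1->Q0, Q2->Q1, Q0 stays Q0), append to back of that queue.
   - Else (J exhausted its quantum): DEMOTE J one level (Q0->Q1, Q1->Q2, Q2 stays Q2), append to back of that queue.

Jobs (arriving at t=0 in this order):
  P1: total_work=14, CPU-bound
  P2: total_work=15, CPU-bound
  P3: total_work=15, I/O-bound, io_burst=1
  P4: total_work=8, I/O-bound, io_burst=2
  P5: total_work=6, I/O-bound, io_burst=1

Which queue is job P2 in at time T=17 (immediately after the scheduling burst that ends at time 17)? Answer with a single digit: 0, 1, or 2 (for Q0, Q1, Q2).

Answer: 1

Derivation:
t=0-2: P1@Q0 runs 2, rem=12, quantum used, demote→Q1. Q0=[P2,P3,P4,P5] Q1=[P1] Q2=[]
t=2-4: P2@Q0 runs 2, rem=13, quantum used, demote→Q1. Q0=[P3,P4,P5] Q1=[P1,P2] Q2=[]
t=4-5: P3@Q0 runs 1, rem=14, I/O yield, promote→Q0. Q0=[P4,P5,P3] Q1=[P1,P2] Q2=[]
t=5-7: P4@Q0 runs 2, rem=6, I/O yield, promote→Q0. Q0=[P5,P3,P4] Q1=[P1,P2] Q2=[]
t=7-8: P5@Q0 runs 1, rem=5, I/O yield, promote→Q0. Q0=[P3,P4,P5] Q1=[P1,P2] Q2=[]
t=8-9: P3@Q0 runs 1, rem=13, I/O yield, promote→Q0. Q0=[P4,P5,P3] Q1=[P1,P2] Q2=[]
t=9-11: P4@Q0 runs 2, rem=4, I/O yield, promote→Q0. Q0=[P5,P3,P4] Q1=[P1,P2] Q2=[]
t=11-12: P5@Q0 runs 1, rem=4, I/O yield, promote→Q0. Q0=[P3,P4,P5] Q1=[P1,P2] Q2=[]
t=12-13: P3@Q0 runs 1, rem=12, I/O yield, promote→Q0. Q0=[P4,P5,P3] Q1=[P1,P2] Q2=[]
t=13-15: P4@Q0 runs 2, rem=2, I/O yield, promote→Q0. Q0=[P5,P3,P4] Q1=[P1,P2] Q2=[]
t=15-16: P5@Q0 runs 1, rem=3, I/O yield, promote→Q0. Q0=[P3,P4,P5] Q1=[P1,P2] Q2=[]
t=16-17: P3@Q0 runs 1, rem=11, I/O yield, promote→Q0. Q0=[P4,P5,P3] Q1=[P1,P2] Q2=[]
t=17-19: P4@Q0 runs 2, rem=0, completes. Q0=[P5,P3] Q1=[P1,P2] Q2=[]
t=19-20: P5@Q0 runs 1, rem=2, I/O yield, promote→Q0. Q0=[P3,P5] Q1=[P1,P2] Q2=[]
t=20-21: P3@Q0 runs 1, rem=10, I/O yield, promote→Q0. Q0=[P5,P3] Q1=[P1,P2] Q2=[]
t=21-22: P5@Q0 runs 1, rem=1, I/O yield, promote→Q0. Q0=[P3,P5] Q1=[P1,P2] Q2=[]
t=22-23: P3@Q0 runs 1, rem=9, I/O yield, promote→Q0. Q0=[P5,P3] Q1=[P1,P2] Q2=[]
t=23-24: P5@Q0 runs 1, rem=0, completes. Q0=[P3] Q1=[P1,P2] Q2=[]
t=24-25: P3@Q0 runs 1, rem=8, I/O yield, promote→Q0. Q0=[P3] Q1=[P1,P2] Q2=[]
t=25-26: P3@Q0 runs 1, rem=7, I/O yield, promote→Q0. Q0=[P3] Q1=[P1,P2] Q2=[]
t=26-27: P3@Q0 runs 1, rem=6, I/O yield, promote→Q0. Q0=[P3] Q1=[P1,P2] Q2=[]
t=27-28: P3@Q0 runs 1, rem=5, I/O yield, promote→Q0. Q0=[P3] Q1=[P1,P2] Q2=[]
t=28-29: P3@Q0 runs 1, rem=4, I/O yield, promote→Q0. Q0=[P3] Q1=[P1,P2] Q2=[]
t=29-30: P3@Q0 runs 1, rem=3, I/O yield, promote→Q0. Q0=[P3] Q1=[P1,P2] Q2=[]
t=30-31: P3@Q0 runs 1, rem=2, I/O yield, promote→Q0. Q0=[P3] Q1=[P1,P2] Q2=[]
t=31-32: P3@Q0 runs 1, rem=1, I/O yield, promote→Q0. Q0=[P3] Q1=[P1,P2] Q2=[]
t=32-33: P3@Q0 runs 1, rem=0, completes. Q0=[] Q1=[P1,P2] Q2=[]
t=33-37: P1@Q1 runs 4, rem=8, quantum used, demote→Q2. Q0=[] Q1=[P2] Q2=[P1]
t=37-41: P2@Q1 runs 4, rem=9, quantum used, demote→Q2. Q0=[] Q1=[] Q2=[P1,P2]
t=41-49: P1@Q2 runs 8, rem=0, completes. Q0=[] Q1=[] Q2=[P2]
t=49-57: P2@Q2 runs 8, rem=1, quantum used, demote→Q2. Q0=[] Q1=[] Q2=[P2]
t=57-58: P2@Q2 runs 1, rem=0, completes. Q0=[] Q1=[] Q2=[]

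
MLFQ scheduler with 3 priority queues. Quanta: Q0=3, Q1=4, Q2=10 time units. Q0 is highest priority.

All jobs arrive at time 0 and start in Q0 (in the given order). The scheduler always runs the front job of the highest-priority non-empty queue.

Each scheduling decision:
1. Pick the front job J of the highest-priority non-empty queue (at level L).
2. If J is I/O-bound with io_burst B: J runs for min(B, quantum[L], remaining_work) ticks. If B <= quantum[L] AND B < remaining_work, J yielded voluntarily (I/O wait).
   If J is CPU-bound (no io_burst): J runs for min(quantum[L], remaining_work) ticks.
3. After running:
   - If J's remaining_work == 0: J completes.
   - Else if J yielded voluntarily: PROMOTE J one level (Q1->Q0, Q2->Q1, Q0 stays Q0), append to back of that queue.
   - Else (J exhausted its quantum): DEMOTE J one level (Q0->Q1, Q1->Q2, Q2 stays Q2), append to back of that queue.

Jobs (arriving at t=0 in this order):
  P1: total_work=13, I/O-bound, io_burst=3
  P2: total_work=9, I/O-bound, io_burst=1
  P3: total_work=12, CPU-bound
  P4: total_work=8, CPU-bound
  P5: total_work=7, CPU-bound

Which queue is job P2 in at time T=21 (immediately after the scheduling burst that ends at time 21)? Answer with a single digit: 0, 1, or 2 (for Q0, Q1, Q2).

t=0-3: P1@Q0 runs 3, rem=10, I/O yield, promote→Q0. Q0=[P2,P3,P4,P5,P1] Q1=[] Q2=[]
t=3-4: P2@Q0 runs 1, rem=8, I/O yield, promote→Q0. Q0=[P3,P4,P5,P1,P2] Q1=[] Q2=[]
t=4-7: P3@Q0 runs 3, rem=9, quantum used, demote→Q1. Q0=[P4,P5,P1,P2] Q1=[P3] Q2=[]
t=7-10: P4@Q0 runs 3, rem=5, quantum used, demote→Q1. Q0=[P5,P1,P2] Q1=[P3,P4] Q2=[]
t=10-13: P5@Q0 runs 3, rem=4, quantum used, demote→Q1. Q0=[P1,P2] Q1=[P3,P4,P5] Q2=[]
t=13-16: P1@Q0 runs 3, rem=7, I/O yield, promote→Q0. Q0=[P2,P1] Q1=[P3,P4,P5] Q2=[]
t=16-17: P2@Q0 runs 1, rem=7, I/O yield, promote→Q0. Q0=[P1,P2] Q1=[P3,P4,P5] Q2=[]
t=17-20: P1@Q0 runs 3, rem=4, I/O yield, promote→Q0. Q0=[P2,P1] Q1=[P3,P4,P5] Q2=[]
t=20-21: P2@Q0 runs 1, rem=6, I/O yield, promote→Q0. Q0=[P1,P2] Q1=[P3,P4,P5] Q2=[]
t=21-24: P1@Q0 runs 3, rem=1, I/O yield, promote→Q0. Q0=[P2,P1] Q1=[P3,P4,P5] Q2=[]
t=24-25: P2@Q0 runs 1, rem=5, I/O yield, promote→Q0. Q0=[P1,P2] Q1=[P3,P4,P5] Q2=[]
t=25-26: P1@Q0 runs 1, rem=0, completes. Q0=[P2] Q1=[P3,P4,P5] Q2=[]
t=26-27: P2@Q0 runs 1, rem=4, I/O yield, promote→Q0. Q0=[P2] Q1=[P3,P4,P5] Q2=[]
t=27-28: P2@Q0 runs 1, rem=3, I/O yield, promote→Q0. Q0=[P2] Q1=[P3,P4,P5] Q2=[]
t=28-29: P2@Q0 runs 1, rem=2, I/O yield, promote→Q0. Q0=[P2] Q1=[P3,P4,P5] Q2=[]
t=29-30: P2@Q0 runs 1, rem=1, I/O yield, promote→Q0. Q0=[P2] Q1=[P3,P4,P5] Q2=[]
t=30-31: P2@Q0 runs 1, rem=0, completes. Q0=[] Q1=[P3,P4,P5] Q2=[]
t=31-35: P3@Q1 runs 4, rem=5, quantum used, demote→Q2. Q0=[] Q1=[P4,P5] Q2=[P3]
t=35-39: P4@Q1 runs 4, rem=1, quantum used, demote→Q2. Q0=[] Q1=[P5] Q2=[P3,P4]
t=39-43: P5@Q1 runs 4, rem=0, completes. Q0=[] Q1=[] Q2=[P3,P4]
t=43-48: P3@Q2 runs 5, rem=0, completes. Q0=[] Q1=[] Q2=[P4]
t=48-49: P4@Q2 runs 1, rem=0, completes. Q0=[] Q1=[] Q2=[]

Answer: 0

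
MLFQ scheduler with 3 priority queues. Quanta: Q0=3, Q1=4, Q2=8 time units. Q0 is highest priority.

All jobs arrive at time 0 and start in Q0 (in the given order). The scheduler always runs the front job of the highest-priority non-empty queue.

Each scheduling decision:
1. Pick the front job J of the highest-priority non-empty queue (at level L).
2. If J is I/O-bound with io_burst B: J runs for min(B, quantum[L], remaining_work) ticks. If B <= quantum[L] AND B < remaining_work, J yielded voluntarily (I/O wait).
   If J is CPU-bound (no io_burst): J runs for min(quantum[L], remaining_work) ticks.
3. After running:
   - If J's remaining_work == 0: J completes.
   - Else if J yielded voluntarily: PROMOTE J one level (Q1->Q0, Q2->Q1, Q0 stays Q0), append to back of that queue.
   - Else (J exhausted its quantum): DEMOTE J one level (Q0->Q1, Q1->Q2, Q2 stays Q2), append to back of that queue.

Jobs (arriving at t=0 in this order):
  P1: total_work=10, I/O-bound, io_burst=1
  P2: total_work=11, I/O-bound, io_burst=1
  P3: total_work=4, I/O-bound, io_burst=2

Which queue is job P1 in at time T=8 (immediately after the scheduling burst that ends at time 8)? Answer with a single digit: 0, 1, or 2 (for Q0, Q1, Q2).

Answer: 0

Derivation:
t=0-1: P1@Q0 runs 1, rem=9, I/O yield, promote→Q0. Q0=[P2,P3,P1] Q1=[] Q2=[]
t=1-2: P2@Q0 runs 1, rem=10, I/O yield, promote→Q0. Q0=[P3,P1,P2] Q1=[] Q2=[]
t=2-4: P3@Q0 runs 2, rem=2, I/O yield, promote→Q0. Q0=[P1,P2,P3] Q1=[] Q2=[]
t=4-5: P1@Q0 runs 1, rem=8, I/O yield, promote→Q0. Q0=[P2,P3,P1] Q1=[] Q2=[]
t=5-6: P2@Q0 runs 1, rem=9, I/O yield, promote→Q0. Q0=[P3,P1,P2] Q1=[] Q2=[]
t=6-8: P3@Q0 runs 2, rem=0, completes. Q0=[P1,P2] Q1=[] Q2=[]
t=8-9: P1@Q0 runs 1, rem=7, I/O yield, promote→Q0. Q0=[P2,P1] Q1=[] Q2=[]
t=9-10: P2@Q0 runs 1, rem=8, I/O yield, promote→Q0. Q0=[P1,P2] Q1=[] Q2=[]
t=10-11: P1@Q0 runs 1, rem=6, I/O yield, promote→Q0. Q0=[P2,P1] Q1=[] Q2=[]
t=11-12: P2@Q0 runs 1, rem=7, I/O yield, promote→Q0. Q0=[P1,P2] Q1=[] Q2=[]
t=12-13: P1@Q0 runs 1, rem=5, I/O yield, promote→Q0. Q0=[P2,P1] Q1=[] Q2=[]
t=13-14: P2@Q0 runs 1, rem=6, I/O yield, promote→Q0. Q0=[P1,P2] Q1=[] Q2=[]
t=14-15: P1@Q0 runs 1, rem=4, I/O yield, promote→Q0. Q0=[P2,P1] Q1=[] Q2=[]
t=15-16: P2@Q0 runs 1, rem=5, I/O yield, promote→Q0. Q0=[P1,P2] Q1=[] Q2=[]
t=16-17: P1@Q0 runs 1, rem=3, I/O yield, promote→Q0. Q0=[P2,P1] Q1=[] Q2=[]
t=17-18: P2@Q0 runs 1, rem=4, I/O yield, promote→Q0. Q0=[P1,P2] Q1=[] Q2=[]
t=18-19: P1@Q0 runs 1, rem=2, I/O yield, promote→Q0. Q0=[P2,P1] Q1=[] Q2=[]
t=19-20: P2@Q0 runs 1, rem=3, I/O yield, promote→Q0. Q0=[P1,P2] Q1=[] Q2=[]
t=20-21: P1@Q0 runs 1, rem=1, I/O yield, promote→Q0. Q0=[P2,P1] Q1=[] Q2=[]
t=21-22: P2@Q0 runs 1, rem=2, I/O yield, promote→Q0. Q0=[P1,P2] Q1=[] Q2=[]
t=22-23: P1@Q0 runs 1, rem=0, completes. Q0=[P2] Q1=[] Q2=[]
t=23-24: P2@Q0 runs 1, rem=1, I/O yield, promote→Q0. Q0=[P2] Q1=[] Q2=[]
t=24-25: P2@Q0 runs 1, rem=0, completes. Q0=[] Q1=[] Q2=[]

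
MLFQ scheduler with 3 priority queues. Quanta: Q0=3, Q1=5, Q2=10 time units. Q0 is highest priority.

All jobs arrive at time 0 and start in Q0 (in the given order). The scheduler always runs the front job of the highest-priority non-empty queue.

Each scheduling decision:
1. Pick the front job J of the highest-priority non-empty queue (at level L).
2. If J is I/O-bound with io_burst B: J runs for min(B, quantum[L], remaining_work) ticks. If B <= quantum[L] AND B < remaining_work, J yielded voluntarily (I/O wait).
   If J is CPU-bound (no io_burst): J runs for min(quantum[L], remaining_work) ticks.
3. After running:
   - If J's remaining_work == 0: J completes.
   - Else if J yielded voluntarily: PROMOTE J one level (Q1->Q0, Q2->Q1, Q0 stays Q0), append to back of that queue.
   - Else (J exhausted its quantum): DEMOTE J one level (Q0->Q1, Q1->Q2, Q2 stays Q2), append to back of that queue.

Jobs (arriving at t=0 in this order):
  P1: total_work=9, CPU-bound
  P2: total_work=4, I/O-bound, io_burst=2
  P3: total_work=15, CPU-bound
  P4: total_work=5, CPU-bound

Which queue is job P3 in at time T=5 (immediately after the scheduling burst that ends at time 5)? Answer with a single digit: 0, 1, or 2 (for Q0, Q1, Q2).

Answer: 0

Derivation:
t=0-3: P1@Q0 runs 3, rem=6, quantum used, demote→Q1. Q0=[P2,P3,P4] Q1=[P1] Q2=[]
t=3-5: P2@Q0 runs 2, rem=2, I/O yield, promote→Q0. Q0=[P3,P4,P2] Q1=[P1] Q2=[]
t=5-8: P3@Q0 runs 3, rem=12, quantum used, demote→Q1. Q0=[P4,P2] Q1=[P1,P3] Q2=[]
t=8-11: P4@Q0 runs 3, rem=2, quantum used, demote→Q1. Q0=[P2] Q1=[P1,P3,P4] Q2=[]
t=11-13: P2@Q0 runs 2, rem=0, completes. Q0=[] Q1=[P1,P3,P4] Q2=[]
t=13-18: P1@Q1 runs 5, rem=1, quantum used, demote→Q2. Q0=[] Q1=[P3,P4] Q2=[P1]
t=18-23: P3@Q1 runs 5, rem=7, quantum used, demote→Q2. Q0=[] Q1=[P4] Q2=[P1,P3]
t=23-25: P4@Q1 runs 2, rem=0, completes. Q0=[] Q1=[] Q2=[P1,P3]
t=25-26: P1@Q2 runs 1, rem=0, completes. Q0=[] Q1=[] Q2=[P3]
t=26-33: P3@Q2 runs 7, rem=0, completes. Q0=[] Q1=[] Q2=[]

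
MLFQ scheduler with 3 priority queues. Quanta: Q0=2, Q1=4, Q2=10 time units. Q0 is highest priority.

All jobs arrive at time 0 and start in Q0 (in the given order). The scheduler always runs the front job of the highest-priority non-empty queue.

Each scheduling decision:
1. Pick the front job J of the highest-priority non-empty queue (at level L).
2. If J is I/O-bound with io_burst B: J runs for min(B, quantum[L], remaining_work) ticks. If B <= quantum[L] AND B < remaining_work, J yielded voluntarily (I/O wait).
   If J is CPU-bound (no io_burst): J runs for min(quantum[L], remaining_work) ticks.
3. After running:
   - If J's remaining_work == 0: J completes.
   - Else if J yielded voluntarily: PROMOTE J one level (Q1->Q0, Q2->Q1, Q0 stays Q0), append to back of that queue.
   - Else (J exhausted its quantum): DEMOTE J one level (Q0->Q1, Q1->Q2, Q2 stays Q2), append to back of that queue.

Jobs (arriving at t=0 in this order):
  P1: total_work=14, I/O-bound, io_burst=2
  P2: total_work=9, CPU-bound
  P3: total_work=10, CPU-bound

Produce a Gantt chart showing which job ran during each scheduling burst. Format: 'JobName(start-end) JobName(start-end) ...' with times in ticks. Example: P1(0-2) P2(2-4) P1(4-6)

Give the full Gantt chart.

t=0-2: P1@Q0 runs 2, rem=12, I/O yield, promote→Q0. Q0=[P2,P3,P1] Q1=[] Q2=[]
t=2-4: P2@Q0 runs 2, rem=7, quantum used, demote→Q1. Q0=[P3,P1] Q1=[P2] Q2=[]
t=4-6: P3@Q0 runs 2, rem=8, quantum used, demote→Q1. Q0=[P1] Q1=[P2,P3] Q2=[]
t=6-8: P1@Q0 runs 2, rem=10, I/O yield, promote→Q0. Q0=[P1] Q1=[P2,P3] Q2=[]
t=8-10: P1@Q0 runs 2, rem=8, I/O yield, promote→Q0. Q0=[P1] Q1=[P2,P3] Q2=[]
t=10-12: P1@Q0 runs 2, rem=6, I/O yield, promote→Q0. Q0=[P1] Q1=[P2,P3] Q2=[]
t=12-14: P1@Q0 runs 2, rem=4, I/O yield, promote→Q0. Q0=[P1] Q1=[P2,P3] Q2=[]
t=14-16: P1@Q0 runs 2, rem=2, I/O yield, promote→Q0. Q0=[P1] Q1=[P2,P3] Q2=[]
t=16-18: P1@Q0 runs 2, rem=0, completes. Q0=[] Q1=[P2,P3] Q2=[]
t=18-22: P2@Q1 runs 4, rem=3, quantum used, demote→Q2. Q0=[] Q1=[P3] Q2=[P2]
t=22-26: P3@Q1 runs 4, rem=4, quantum used, demote→Q2. Q0=[] Q1=[] Q2=[P2,P3]
t=26-29: P2@Q2 runs 3, rem=0, completes. Q0=[] Q1=[] Q2=[P3]
t=29-33: P3@Q2 runs 4, rem=0, completes. Q0=[] Q1=[] Q2=[]

Answer: P1(0-2) P2(2-4) P3(4-6) P1(6-8) P1(8-10) P1(10-12) P1(12-14) P1(14-16) P1(16-18) P2(18-22) P3(22-26) P2(26-29) P3(29-33)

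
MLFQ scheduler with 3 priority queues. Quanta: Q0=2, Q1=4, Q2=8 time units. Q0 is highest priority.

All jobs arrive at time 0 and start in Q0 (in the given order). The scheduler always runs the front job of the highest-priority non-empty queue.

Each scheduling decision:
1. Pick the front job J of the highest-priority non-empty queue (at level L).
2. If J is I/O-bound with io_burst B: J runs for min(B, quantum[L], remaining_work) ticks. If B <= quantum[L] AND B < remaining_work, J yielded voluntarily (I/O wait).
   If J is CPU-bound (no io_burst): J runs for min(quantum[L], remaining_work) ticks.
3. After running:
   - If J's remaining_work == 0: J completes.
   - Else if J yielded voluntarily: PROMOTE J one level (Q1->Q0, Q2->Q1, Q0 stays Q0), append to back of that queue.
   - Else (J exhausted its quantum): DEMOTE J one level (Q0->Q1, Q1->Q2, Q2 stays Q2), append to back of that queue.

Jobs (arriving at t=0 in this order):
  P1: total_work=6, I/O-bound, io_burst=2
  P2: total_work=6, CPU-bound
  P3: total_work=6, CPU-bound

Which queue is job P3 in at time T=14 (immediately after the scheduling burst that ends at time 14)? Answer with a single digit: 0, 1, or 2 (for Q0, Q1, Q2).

t=0-2: P1@Q0 runs 2, rem=4, I/O yield, promote→Q0. Q0=[P2,P3,P1] Q1=[] Q2=[]
t=2-4: P2@Q0 runs 2, rem=4, quantum used, demote→Q1. Q0=[P3,P1] Q1=[P2] Q2=[]
t=4-6: P3@Q0 runs 2, rem=4, quantum used, demote→Q1. Q0=[P1] Q1=[P2,P3] Q2=[]
t=6-8: P1@Q0 runs 2, rem=2, I/O yield, promote→Q0. Q0=[P1] Q1=[P2,P3] Q2=[]
t=8-10: P1@Q0 runs 2, rem=0, completes. Q0=[] Q1=[P2,P3] Q2=[]
t=10-14: P2@Q1 runs 4, rem=0, completes. Q0=[] Q1=[P3] Q2=[]
t=14-18: P3@Q1 runs 4, rem=0, completes. Q0=[] Q1=[] Q2=[]

Answer: 1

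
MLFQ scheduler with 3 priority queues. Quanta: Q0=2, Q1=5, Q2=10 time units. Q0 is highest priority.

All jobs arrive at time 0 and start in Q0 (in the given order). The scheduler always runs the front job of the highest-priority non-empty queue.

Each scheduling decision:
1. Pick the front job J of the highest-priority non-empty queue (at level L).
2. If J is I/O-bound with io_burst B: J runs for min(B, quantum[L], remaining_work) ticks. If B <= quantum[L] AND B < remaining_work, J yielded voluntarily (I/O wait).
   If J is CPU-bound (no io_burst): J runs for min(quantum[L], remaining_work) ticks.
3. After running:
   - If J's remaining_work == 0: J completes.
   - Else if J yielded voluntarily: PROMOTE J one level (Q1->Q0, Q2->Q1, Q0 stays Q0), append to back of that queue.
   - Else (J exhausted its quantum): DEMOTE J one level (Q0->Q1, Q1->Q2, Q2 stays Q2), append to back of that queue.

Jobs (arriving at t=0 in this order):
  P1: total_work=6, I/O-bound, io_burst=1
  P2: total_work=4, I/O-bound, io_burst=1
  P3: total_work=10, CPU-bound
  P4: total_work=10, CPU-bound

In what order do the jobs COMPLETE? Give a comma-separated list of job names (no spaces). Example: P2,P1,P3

t=0-1: P1@Q0 runs 1, rem=5, I/O yield, promote→Q0. Q0=[P2,P3,P4,P1] Q1=[] Q2=[]
t=1-2: P2@Q0 runs 1, rem=3, I/O yield, promote→Q0. Q0=[P3,P4,P1,P2] Q1=[] Q2=[]
t=2-4: P3@Q0 runs 2, rem=8, quantum used, demote→Q1. Q0=[P4,P1,P2] Q1=[P3] Q2=[]
t=4-6: P4@Q0 runs 2, rem=8, quantum used, demote→Q1. Q0=[P1,P2] Q1=[P3,P4] Q2=[]
t=6-7: P1@Q0 runs 1, rem=4, I/O yield, promote→Q0. Q0=[P2,P1] Q1=[P3,P4] Q2=[]
t=7-8: P2@Q0 runs 1, rem=2, I/O yield, promote→Q0. Q0=[P1,P2] Q1=[P3,P4] Q2=[]
t=8-9: P1@Q0 runs 1, rem=3, I/O yield, promote→Q0. Q0=[P2,P1] Q1=[P3,P4] Q2=[]
t=9-10: P2@Q0 runs 1, rem=1, I/O yield, promote→Q0. Q0=[P1,P2] Q1=[P3,P4] Q2=[]
t=10-11: P1@Q0 runs 1, rem=2, I/O yield, promote→Q0. Q0=[P2,P1] Q1=[P3,P4] Q2=[]
t=11-12: P2@Q0 runs 1, rem=0, completes. Q0=[P1] Q1=[P3,P4] Q2=[]
t=12-13: P1@Q0 runs 1, rem=1, I/O yield, promote→Q0. Q0=[P1] Q1=[P3,P4] Q2=[]
t=13-14: P1@Q0 runs 1, rem=0, completes. Q0=[] Q1=[P3,P4] Q2=[]
t=14-19: P3@Q1 runs 5, rem=3, quantum used, demote→Q2. Q0=[] Q1=[P4] Q2=[P3]
t=19-24: P4@Q1 runs 5, rem=3, quantum used, demote→Q2. Q0=[] Q1=[] Q2=[P3,P4]
t=24-27: P3@Q2 runs 3, rem=0, completes. Q0=[] Q1=[] Q2=[P4]
t=27-30: P4@Q2 runs 3, rem=0, completes. Q0=[] Q1=[] Q2=[]

Answer: P2,P1,P3,P4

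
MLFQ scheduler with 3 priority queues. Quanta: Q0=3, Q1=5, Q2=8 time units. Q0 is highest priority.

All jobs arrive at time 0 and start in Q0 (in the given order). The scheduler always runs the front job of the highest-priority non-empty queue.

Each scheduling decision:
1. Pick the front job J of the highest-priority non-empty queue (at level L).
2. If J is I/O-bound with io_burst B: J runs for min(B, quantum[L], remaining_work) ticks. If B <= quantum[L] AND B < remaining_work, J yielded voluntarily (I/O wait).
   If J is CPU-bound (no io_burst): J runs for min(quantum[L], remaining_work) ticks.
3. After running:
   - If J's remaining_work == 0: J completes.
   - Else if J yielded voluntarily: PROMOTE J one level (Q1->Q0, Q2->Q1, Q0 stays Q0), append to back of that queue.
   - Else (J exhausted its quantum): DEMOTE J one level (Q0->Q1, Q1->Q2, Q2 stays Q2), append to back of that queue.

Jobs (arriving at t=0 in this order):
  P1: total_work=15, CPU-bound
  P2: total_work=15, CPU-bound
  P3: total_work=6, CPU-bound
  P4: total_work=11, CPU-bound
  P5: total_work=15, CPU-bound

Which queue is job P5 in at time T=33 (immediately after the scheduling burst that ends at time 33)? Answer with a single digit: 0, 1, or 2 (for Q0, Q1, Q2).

t=0-3: P1@Q0 runs 3, rem=12, quantum used, demote→Q1. Q0=[P2,P3,P4,P5] Q1=[P1] Q2=[]
t=3-6: P2@Q0 runs 3, rem=12, quantum used, demote→Q1. Q0=[P3,P4,P5] Q1=[P1,P2] Q2=[]
t=6-9: P3@Q0 runs 3, rem=3, quantum used, demote→Q1. Q0=[P4,P5] Q1=[P1,P2,P3] Q2=[]
t=9-12: P4@Q0 runs 3, rem=8, quantum used, demote→Q1. Q0=[P5] Q1=[P1,P2,P3,P4] Q2=[]
t=12-15: P5@Q0 runs 3, rem=12, quantum used, demote→Q1. Q0=[] Q1=[P1,P2,P3,P4,P5] Q2=[]
t=15-20: P1@Q1 runs 5, rem=7, quantum used, demote→Q2. Q0=[] Q1=[P2,P3,P4,P5] Q2=[P1]
t=20-25: P2@Q1 runs 5, rem=7, quantum used, demote→Q2. Q0=[] Q1=[P3,P4,P5] Q2=[P1,P2]
t=25-28: P3@Q1 runs 3, rem=0, completes. Q0=[] Q1=[P4,P5] Q2=[P1,P2]
t=28-33: P4@Q1 runs 5, rem=3, quantum used, demote→Q2. Q0=[] Q1=[P5] Q2=[P1,P2,P4]
t=33-38: P5@Q1 runs 5, rem=7, quantum used, demote→Q2. Q0=[] Q1=[] Q2=[P1,P2,P4,P5]
t=38-45: P1@Q2 runs 7, rem=0, completes. Q0=[] Q1=[] Q2=[P2,P4,P5]
t=45-52: P2@Q2 runs 7, rem=0, completes. Q0=[] Q1=[] Q2=[P4,P5]
t=52-55: P4@Q2 runs 3, rem=0, completes. Q0=[] Q1=[] Q2=[P5]
t=55-62: P5@Q2 runs 7, rem=0, completes. Q0=[] Q1=[] Q2=[]

Answer: 1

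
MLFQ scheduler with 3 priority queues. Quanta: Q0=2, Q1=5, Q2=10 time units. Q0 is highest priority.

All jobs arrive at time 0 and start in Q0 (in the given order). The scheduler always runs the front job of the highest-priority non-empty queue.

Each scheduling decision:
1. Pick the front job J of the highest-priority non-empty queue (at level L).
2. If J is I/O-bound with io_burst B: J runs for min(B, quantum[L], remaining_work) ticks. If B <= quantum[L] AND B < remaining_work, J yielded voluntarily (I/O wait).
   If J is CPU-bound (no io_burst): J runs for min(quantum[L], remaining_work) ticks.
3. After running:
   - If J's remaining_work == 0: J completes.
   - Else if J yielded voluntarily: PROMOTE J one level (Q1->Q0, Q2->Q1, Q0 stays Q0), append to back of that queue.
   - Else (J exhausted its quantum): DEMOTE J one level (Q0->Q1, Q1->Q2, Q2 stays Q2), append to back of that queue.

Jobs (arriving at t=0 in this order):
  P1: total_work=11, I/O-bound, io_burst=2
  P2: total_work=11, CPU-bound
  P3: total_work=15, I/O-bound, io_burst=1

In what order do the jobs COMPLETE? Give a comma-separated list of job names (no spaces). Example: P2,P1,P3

t=0-2: P1@Q0 runs 2, rem=9, I/O yield, promote→Q0. Q0=[P2,P3,P1] Q1=[] Q2=[]
t=2-4: P2@Q0 runs 2, rem=9, quantum used, demote→Q1. Q0=[P3,P1] Q1=[P2] Q2=[]
t=4-5: P3@Q0 runs 1, rem=14, I/O yield, promote→Q0. Q0=[P1,P3] Q1=[P2] Q2=[]
t=5-7: P1@Q0 runs 2, rem=7, I/O yield, promote→Q0. Q0=[P3,P1] Q1=[P2] Q2=[]
t=7-8: P3@Q0 runs 1, rem=13, I/O yield, promote→Q0. Q0=[P1,P3] Q1=[P2] Q2=[]
t=8-10: P1@Q0 runs 2, rem=5, I/O yield, promote→Q0. Q0=[P3,P1] Q1=[P2] Q2=[]
t=10-11: P3@Q0 runs 1, rem=12, I/O yield, promote→Q0. Q0=[P1,P3] Q1=[P2] Q2=[]
t=11-13: P1@Q0 runs 2, rem=3, I/O yield, promote→Q0. Q0=[P3,P1] Q1=[P2] Q2=[]
t=13-14: P3@Q0 runs 1, rem=11, I/O yield, promote→Q0. Q0=[P1,P3] Q1=[P2] Q2=[]
t=14-16: P1@Q0 runs 2, rem=1, I/O yield, promote→Q0. Q0=[P3,P1] Q1=[P2] Q2=[]
t=16-17: P3@Q0 runs 1, rem=10, I/O yield, promote→Q0. Q0=[P1,P3] Q1=[P2] Q2=[]
t=17-18: P1@Q0 runs 1, rem=0, completes. Q0=[P3] Q1=[P2] Q2=[]
t=18-19: P3@Q0 runs 1, rem=9, I/O yield, promote→Q0. Q0=[P3] Q1=[P2] Q2=[]
t=19-20: P3@Q0 runs 1, rem=8, I/O yield, promote→Q0. Q0=[P3] Q1=[P2] Q2=[]
t=20-21: P3@Q0 runs 1, rem=7, I/O yield, promote→Q0. Q0=[P3] Q1=[P2] Q2=[]
t=21-22: P3@Q0 runs 1, rem=6, I/O yield, promote→Q0. Q0=[P3] Q1=[P2] Q2=[]
t=22-23: P3@Q0 runs 1, rem=5, I/O yield, promote→Q0. Q0=[P3] Q1=[P2] Q2=[]
t=23-24: P3@Q0 runs 1, rem=4, I/O yield, promote→Q0. Q0=[P3] Q1=[P2] Q2=[]
t=24-25: P3@Q0 runs 1, rem=3, I/O yield, promote→Q0. Q0=[P3] Q1=[P2] Q2=[]
t=25-26: P3@Q0 runs 1, rem=2, I/O yield, promote→Q0. Q0=[P3] Q1=[P2] Q2=[]
t=26-27: P3@Q0 runs 1, rem=1, I/O yield, promote→Q0. Q0=[P3] Q1=[P2] Q2=[]
t=27-28: P3@Q0 runs 1, rem=0, completes. Q0=[] Q1=[P2] Q2=[]
t=28-33: P2@Q1 runs 5, rem=4, quantum used, demote→Q2. Q0=[] Q1=[] Q2=[P2]
t=33-37: P2@Q2 runs 4, rem=0, completes. Q0=[] Q1=[] Q2=[]

Answer: P1,P3,P2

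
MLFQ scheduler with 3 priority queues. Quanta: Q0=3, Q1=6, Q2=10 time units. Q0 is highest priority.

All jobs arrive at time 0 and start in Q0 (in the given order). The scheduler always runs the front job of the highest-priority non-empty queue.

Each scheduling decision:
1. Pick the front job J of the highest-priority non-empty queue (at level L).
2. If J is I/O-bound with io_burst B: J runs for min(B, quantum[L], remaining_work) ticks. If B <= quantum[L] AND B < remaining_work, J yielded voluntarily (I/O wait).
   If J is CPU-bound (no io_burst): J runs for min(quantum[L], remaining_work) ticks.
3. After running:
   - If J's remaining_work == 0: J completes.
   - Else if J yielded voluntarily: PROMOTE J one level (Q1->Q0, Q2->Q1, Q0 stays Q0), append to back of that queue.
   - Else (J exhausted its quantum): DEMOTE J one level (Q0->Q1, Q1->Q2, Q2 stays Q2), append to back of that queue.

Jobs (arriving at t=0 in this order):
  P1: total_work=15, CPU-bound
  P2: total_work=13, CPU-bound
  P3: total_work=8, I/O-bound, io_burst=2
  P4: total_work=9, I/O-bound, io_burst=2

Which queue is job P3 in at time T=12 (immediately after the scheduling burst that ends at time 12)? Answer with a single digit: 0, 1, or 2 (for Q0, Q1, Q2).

t=0-3: P1@Q0 runs 3, rem=12, quantum used, demote→Q1. Q0=[P2,P3,P4] Q1=[P1] Q2=[]
t=3-6: P2@Q0 runs 3, rem=10, quantum used, demote→Q1. Q0=[P3,P4] Q1=[P1,P2] Q2=[]
t=6-8: P3@Q0 runs 2, rem=6, I/O yield, promote→Q0. Q0=[P4,P3] Q1=[P1,P2] Q2=[]
t=8-10: P4@Q0 runs 2, rem=7, I/O yield, promote→Q0. Q0=[P3,P4] Q1=[P1,P2] Q2=[]
t=10-12: P3@Q0 runs 2, rem=4, I/O yield, promote→Q0. Q0=[P4,P3] Q1=[P1,P2] Q2=[]
t=12-14: P4@Q0 runs 2, rem=5, I/O yield, promote→Q0. Q0=[P3,P4] Q1=[P1,P2] Q2=[]
t=14-16: P3@Q0 runs 2, rem=2, I/O yield, promote→Q0. Q0=[P4,P3] Q1=[P1,P2] Q2=[]
t=16-18: P4@Q0 runs 2, rem=3, I/O yield, promote→Q0. Q0=[P3,P4] Q1=[P1,P2] Q2=[]
t=18-20: P3@Q0 runs 2, rem=0, completes. Q0=[P4] Q1=[P1,P2] Q2=[]
t=20-22: P4@Q0 runs 2, rem=1, I/O yield, promote→Q0. Q0=[P4] Q1=[P1,P2] Q2=[]
t=22-23: P4@Q0 runs 1, rem=0, completes. Q0=[] Q1=[P1,P2] Q2=[]
t=23-29: P1@Q1 runs 6, rem=6, quantum used, demote→Q2. Q0=[] Q1=[P2] Q2=[P1]
t=29-35: P2@Q1 runs 6, rem=4, quantum used, demote→Q2. Q0=[] Q1=[] Q2=[P1,P2]
t=35-41: P1@Q2 runs 6, rem=0, completes. Q0=[] Q1=[] Q2=[P2]
t=41-45: P2@Q2 runs 4, rem=0, completes. Q0=[] Q1=[] Q2=[]

Answer: 0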